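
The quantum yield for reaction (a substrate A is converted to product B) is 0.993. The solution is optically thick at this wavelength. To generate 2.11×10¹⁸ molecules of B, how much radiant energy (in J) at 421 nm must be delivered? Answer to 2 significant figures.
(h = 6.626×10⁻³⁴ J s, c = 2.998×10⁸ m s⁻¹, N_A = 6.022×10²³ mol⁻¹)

1.0 J

Product: 2.11×10¹⁸ / 6.022×10²³ = 3.504×10⁻⁶ mol.
Photons that must be absorbed: 3.504×10⁻⁶ / 0.993 = 3.529×10⁻⁶ mol.
Photon energy: hc/λ = 4.718×10⁻¹⁹ J; per mole, 2.841×10⁵ J mol⁻¹.
Energy required: 3.529×10⁻⁶ × 2.841×10⁵ = 1.0 J.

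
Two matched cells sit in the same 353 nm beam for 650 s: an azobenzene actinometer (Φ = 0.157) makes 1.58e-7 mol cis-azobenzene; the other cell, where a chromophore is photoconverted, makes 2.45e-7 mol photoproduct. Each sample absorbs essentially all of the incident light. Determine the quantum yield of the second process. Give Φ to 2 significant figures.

Photons absorbed by the actinometer: 1.58e-7 / 0.157 = 1.006e-6 mol.
Φ(unknown) = 2.45e-7 / 1.006e-6 = 0.24.

Φ = 0.24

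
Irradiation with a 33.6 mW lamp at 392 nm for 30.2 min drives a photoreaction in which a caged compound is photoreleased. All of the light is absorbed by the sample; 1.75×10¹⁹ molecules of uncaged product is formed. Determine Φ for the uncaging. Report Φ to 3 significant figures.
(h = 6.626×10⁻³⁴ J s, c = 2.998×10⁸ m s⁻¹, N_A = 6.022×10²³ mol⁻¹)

Φ = 0.146

Product: 1.75×10¹⁹ / 6.022×10²³ = 2.906×10⁻⁵ mol.
Photon energy at 392 nm: hc/λ = (6.626×10⁻³⁴)(2.998×10⁸)/(392×10⁻⁹) = 5.068×10⁻¹⁹ J.
Energy delivered: (33.6 mW)(1812 s) = 60.88 J.
Photons incident: 60.88 / 5.068×10⁻¹⁹ = 1.201×10²⁰, i.e. 1.201×10²⁰/6.022×10²³ = 1.994×10⁻⁴ mol.
Φ = 2.906×10⁻⁵ mol / 1.994×10⁻⁴ mol photons = 0.146.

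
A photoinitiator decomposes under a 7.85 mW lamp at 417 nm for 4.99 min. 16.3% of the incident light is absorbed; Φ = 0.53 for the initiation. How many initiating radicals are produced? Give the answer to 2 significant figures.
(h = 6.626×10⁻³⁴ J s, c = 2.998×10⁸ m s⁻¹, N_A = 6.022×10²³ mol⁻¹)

4.3×10¹⁷ initiating radicals

Photon energy at 417 nm: hc/λ = (6.626×10⁻³⁴)(2.998×10⁸)/(417×10⁻⁹) = 4.764×10⁻¹⁹ J.
Energy delivered: (7.85 mW)(299.4 s) = 2.350 J.
Photons incident: 2.350 / 4.764×10⁻¹⁹ = 4.933×10¹⁸, i.e. 4.933×10¹⁸/6.022×10²³ = 8.192×10⁻⁶ mol.
Photons absorbed: 0.163 × 8.192×10⁻⁶ = 1.335×10⁻⁶ mol.
Product: Φ × n_abs = 0.53 × 1.335×10⁻⁶ = 7.076×10⁻⁷ mol.
As a count: 7.076×10⁻⁷ × 6.022×10²³ = 4.3×10¹⁷.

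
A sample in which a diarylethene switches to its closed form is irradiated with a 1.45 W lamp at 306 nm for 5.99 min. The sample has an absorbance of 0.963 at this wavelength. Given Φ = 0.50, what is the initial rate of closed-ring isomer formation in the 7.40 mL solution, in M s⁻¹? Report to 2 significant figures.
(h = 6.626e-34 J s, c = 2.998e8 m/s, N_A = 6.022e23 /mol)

2.2e-4 M s⁻¹

Photon energy at 306 nm: hc/λ = (6.626e-34)(2.998e8)/(306e-9) = 6.492e-19 J.
Energy delivered: (1.45 W)(359.4 s) = 521.1 J.
Photons incident: 521.1 / 6.492e-19 = 8.027e20, i.e. 8.027e20/6.022e23 = 0.001333 mol.
Fraction absorbed: 1 − 10^(−0.963) = 0.8911.
Photons absorbed: 0.8911 × 0.001333 = 0.001188 mol.
Product formed: 0.50 × 0.001188 = 5.940e-4 mol.
Rate: 5.940e-4 mol / (359.4 s × 0.0074 L) = 2.2e-4 M s⁻¹.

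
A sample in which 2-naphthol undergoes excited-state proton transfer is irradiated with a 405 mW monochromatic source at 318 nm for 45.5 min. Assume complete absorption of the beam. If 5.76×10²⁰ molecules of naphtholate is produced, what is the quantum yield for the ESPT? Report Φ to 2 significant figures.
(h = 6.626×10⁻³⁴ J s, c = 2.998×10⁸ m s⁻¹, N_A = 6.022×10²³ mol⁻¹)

Φ = 0.33

Product: 5.76×10²⁰ / 6.022×10²³ = 9.565×10⁻⁴ mol.
Photon energy at 318 nm: hc/λ = (6.626×10⁻³⁴)(2.998×10⁸)/(318×10⁻⁹) = 6.247×10⁻¹⁹ J.
Energy delivered: (405 mW)(2730 s) = 1106 J.
Photons incident: 1106 / 6.247×10⁻¹⁹ = 1.770×10²¹, i.e. 1.770×10²¹/6.022×10²³ = 0.002939 mol.
Φ = 9.565×10⁻⁴ mol / 0.002939 mol photons = 0.33.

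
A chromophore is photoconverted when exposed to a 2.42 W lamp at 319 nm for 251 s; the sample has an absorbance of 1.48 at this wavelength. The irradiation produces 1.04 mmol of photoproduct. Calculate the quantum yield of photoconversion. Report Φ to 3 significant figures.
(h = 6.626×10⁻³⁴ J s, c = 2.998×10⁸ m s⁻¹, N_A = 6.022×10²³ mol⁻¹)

Φ = 0.664

Product: 1.04 mmol = 0.00104 mol.
Photon energy at 319 nm: hc/λ = (6.626×10⁻³⁴)(2.998×10⁸)/(319×10⁻⁹) = 6.227×10⁻¹⁹ J.
Energy delivered: (2.42 W)(251 s) = 607.4 J.
Photons incident: 607.4 / 6.227×10⁻¹⁹ = 9.754×10²⁰, i.e. 9.754×10²⁰/6.022×10²³ = 0.001620 mol.
Fraction absorbed: 1 − 10^(−1.48) = 0.9669.
Photons absorbed: 0.9669 × 0.001620 = 0.001566 mol.
Φ = 0.00104 mol / 0.001566 mol photons = 0.664.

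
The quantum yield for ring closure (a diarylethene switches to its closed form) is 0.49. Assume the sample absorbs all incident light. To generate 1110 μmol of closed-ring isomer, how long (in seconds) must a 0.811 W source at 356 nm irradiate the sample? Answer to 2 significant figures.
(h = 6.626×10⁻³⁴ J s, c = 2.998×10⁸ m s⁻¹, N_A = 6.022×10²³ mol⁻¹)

t ≈ 940 s

Product: 1110 μmol = 0.00111 mol.
Photons that must be absorbed: 0.00111 / 0.49 = 0.002265 mol.
Photon energy: hc/λ = 5.580×10⁻¹⁹ J; per mole, 3.360×10⁵ J mol⁻¹.
Energy required: 0.002265 × 3.360×10⁵ = 761.0 J.
Time: 761.0 J / 0.811 W = 940 s.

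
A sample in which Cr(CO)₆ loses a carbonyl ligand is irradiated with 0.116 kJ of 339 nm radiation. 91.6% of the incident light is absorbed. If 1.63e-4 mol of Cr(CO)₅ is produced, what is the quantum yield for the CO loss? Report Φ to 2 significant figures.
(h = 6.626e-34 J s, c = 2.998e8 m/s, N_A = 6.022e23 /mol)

Φ = 0.54

Photon energy at 339 nm: hc/λ = (6.626e-34)(2.998e8)/(339e-9) = 5.860e-19 J.
Incident energy: 0.116 kJ = 116 J.
Photons incident: 116 / 5.860e-19 = 1.980e20, i.e. 1.980e20/6.022e23 = 3.288e-4 mol.
Photons absorbed: 0.916 × 3.288e-4 = 3.012e-4 mol.
Φ = 1.63e-4 mol / 3.012e-4 mol photons = 0.54.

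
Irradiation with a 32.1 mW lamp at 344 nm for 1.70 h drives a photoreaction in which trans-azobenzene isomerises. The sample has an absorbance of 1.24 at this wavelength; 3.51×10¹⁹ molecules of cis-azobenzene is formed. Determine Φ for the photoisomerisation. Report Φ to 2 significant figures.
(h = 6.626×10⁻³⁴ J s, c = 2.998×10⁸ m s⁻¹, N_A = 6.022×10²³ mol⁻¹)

Product: 3.51×10¹⁹ / 6.022×10²³ = 5.829×10⁻⁵ mol.
Photon energy at 344 nm: hc/λ = (6.626×10⁻³⁴)(2.998×10⁸)/(344×10⁻⁹) = 5.775×10⁻¹⁹ J.
Energy delivered: (32.1 mW)(6120 s) = 196.5 J.
Photons incident: 196.5 / 5.775×10⁻¹⁹ = 3.403×10²⁰, i.e. 3.403×10²⁰/6.022×10²³ = 5.651×10⁻⁴ mol.
Fraction absorbed: 1 − 10^(−1.24) = 0.9425.
Photons absorbed: 0.9425 × 5.651×10⁻⁴ = 5.326×10⁻⁴ mol.
Φ = 5.829×10⁻⁵ mol / 5.326×10⁻⁴ mol photons = 0.11.

Φ = 0.11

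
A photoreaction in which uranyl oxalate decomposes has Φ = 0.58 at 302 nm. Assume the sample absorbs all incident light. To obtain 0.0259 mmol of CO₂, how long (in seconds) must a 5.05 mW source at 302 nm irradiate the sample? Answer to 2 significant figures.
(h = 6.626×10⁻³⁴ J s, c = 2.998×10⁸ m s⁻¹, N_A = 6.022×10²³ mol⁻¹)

t ≈ 3500 s

Product: 0.0259 mmol = 2.59×10⁻⁵ mol.
Photons that must be absorbed: 2.59×10⁻⁵ / 0.58 = 4.466×10⁻⁵ mol.
Photon energy: hc/λ = 6.578×10⁻¹⁹ J; per mole, 3.961×10⁵ J mol⁻¹.
Energy required: 4.466×10⁻⁵ × 3.961×10⁵ = 17.69 J.
Time: 17.69 J / 0.00505 W = 3500 s.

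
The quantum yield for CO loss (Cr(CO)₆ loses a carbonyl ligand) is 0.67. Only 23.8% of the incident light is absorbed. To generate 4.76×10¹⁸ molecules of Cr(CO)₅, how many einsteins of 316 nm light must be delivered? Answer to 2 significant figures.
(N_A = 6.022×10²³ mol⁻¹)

Product: 4.76×10¹⁸ / 6.022×10²³ = 7.904×10⁻⁶ mol.
Photons that must be absorbed: 7.904×10⁻⁶ / 0.67 = 1.180×10⁻⁵ mol.
Incident photons needed: 1.180×10⁻⁵ / 0.238 = 4.958×10⁻⁵ mol.

5.0×10⁻⁵ einstein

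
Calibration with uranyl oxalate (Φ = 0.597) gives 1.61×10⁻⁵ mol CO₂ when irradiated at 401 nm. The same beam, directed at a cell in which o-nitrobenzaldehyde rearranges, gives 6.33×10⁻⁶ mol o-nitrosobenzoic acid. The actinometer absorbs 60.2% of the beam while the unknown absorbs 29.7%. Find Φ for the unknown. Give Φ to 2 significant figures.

Photons absorbed by the actinometer: 1.61×10⁻⁵ / 0.597 = 2.697×10⁻⁵ mol.
Incident flux: 2.697×10⁻⁵ / 0.602 = 4.480×10⁻⁵ einstein.
Absorbed by unknown: 0.297 × 4.480×10⁻⁵ = 1.331×10⁻⁵ mol.
Φ(unknown) = 6.33×10⁻⁶ / 1.331×10⁻⁵ = 0.48.

Φ = 0.48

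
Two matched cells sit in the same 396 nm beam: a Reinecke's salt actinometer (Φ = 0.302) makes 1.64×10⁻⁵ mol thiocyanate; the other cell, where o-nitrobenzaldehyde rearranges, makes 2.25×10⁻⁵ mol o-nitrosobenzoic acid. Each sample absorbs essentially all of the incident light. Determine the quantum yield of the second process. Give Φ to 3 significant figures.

Φ = 0.414

Photons absorbed by the actinometer: 1.64×10⁻⁵ / 0.302 = 5.430×10⁻⁵ mol.
Φ(unknown) = 2.25×10⁻⁵ / 5.430×10⁻⁵ = 0.414.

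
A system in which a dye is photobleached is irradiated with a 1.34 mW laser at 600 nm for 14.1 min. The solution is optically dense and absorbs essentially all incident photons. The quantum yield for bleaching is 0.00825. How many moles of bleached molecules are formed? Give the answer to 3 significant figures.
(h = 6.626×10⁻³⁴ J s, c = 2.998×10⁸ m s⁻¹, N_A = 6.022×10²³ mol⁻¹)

Photon energy at 600 nm: hc/λ = (6.626×10⁻³⁴)(2.998×10⁸)/(600×10⁻⁹) = 3.311×10⁻¹⁹ J.
Energy delivered: (1.34 mW)(846 s) = 1.134 J.
Photons incident: 1.134 / 3.311×10⁻¹⁹ = 3.425×10¹⁸, i.e. 3.425×10¹⁸/6.022×10²³ = 5.687×10⁻⁶ mol.
Product: Φ × n_abs = 0.00825 × 5.687×10⁻⁶ = 4.692×10⁻⁸ mol.

4.69×10⁻⁸ mol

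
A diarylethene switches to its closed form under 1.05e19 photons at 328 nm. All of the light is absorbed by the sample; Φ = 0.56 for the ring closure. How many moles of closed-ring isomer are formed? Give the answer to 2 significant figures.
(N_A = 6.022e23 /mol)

Moles of photons: 1.05e19 / 6.022e23 = 1.744e-5 mol.
Product: Φ × n_abs = 0.56 × 1.744e-5 = 9.766e-6 mol.

9.8e-6 mol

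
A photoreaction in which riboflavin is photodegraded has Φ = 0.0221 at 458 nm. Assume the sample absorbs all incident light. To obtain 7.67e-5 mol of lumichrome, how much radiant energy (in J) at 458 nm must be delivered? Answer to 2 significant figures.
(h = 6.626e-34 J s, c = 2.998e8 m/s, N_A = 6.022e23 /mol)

910 J

Photons that must be absorbed: 7.67e-5 / 0.0221 = 0.003471 mol.
Photon energy: hc/λ = 4.337e-19 J; per mole, 2.612e5 J mol⁻¹.
Energy required: 0.003471 × 2.612e5 = 910 J.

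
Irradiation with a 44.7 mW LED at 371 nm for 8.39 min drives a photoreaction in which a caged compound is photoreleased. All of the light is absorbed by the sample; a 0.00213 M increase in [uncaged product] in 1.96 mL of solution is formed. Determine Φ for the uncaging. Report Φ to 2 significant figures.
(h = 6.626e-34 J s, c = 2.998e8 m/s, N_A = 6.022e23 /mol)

Product: (0.00213 M)(0.00196 L) = 4.175e-6 mol.
Photon energy at 371 nm: hc/λ = (6.626e-34)(2.998e8)/(371e-9) = 5.354e-19 J.
Energy delivered: (44.7 mW)(503.4 s) = 22.50 J.
Photons incident: 22.50 / 5.354e-19 = 4.202e19, i.e. 4.202e19/6.022e23 = 6.978e-5 mol.
Φ = 4.175e-6 mol / 6.978e-5 mol photons = 0.060.

Φ = 0.060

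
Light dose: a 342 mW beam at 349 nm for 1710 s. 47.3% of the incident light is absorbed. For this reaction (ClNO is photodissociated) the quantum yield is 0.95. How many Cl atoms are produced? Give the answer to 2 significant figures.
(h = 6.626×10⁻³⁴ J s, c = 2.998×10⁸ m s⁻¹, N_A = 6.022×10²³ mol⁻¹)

Photon energy at 349 nm: hc/λ = (6.626×10⁻³⁴)(2.998×10⁸)/(349×10⁻⁹) = 5.692×10⁻¹⁹ J.
Energy delivered: (342 mW)(1710 s) = 584.8 J.
Photons incident: 584.8 / 5.692×10⁻¹⁹ = 1.027×10²¹, i.e. 1.027×10²¹/6.022×10²³ = 0.001705 mol.
Photons absorbed: 0.473 × 0.001705 = 8.065×10⁻⁴ mol.
Product: Φ × n_abs = 0.95 × 8.065×10⁻⁴ = 7.662×10⁻⁴ mol.
As a count: 7.662×10⁻⁴ × 6.022×10²³ = 4.6×10²⁰.

4.6×10²⁰ atoms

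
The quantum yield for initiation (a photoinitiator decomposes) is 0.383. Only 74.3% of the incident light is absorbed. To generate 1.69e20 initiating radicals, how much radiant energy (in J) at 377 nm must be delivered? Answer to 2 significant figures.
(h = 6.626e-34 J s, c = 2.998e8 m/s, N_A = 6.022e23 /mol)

310 J

Product: 1.69e20 / 6.022e23 = 2.806e-4 mol.
Photons that must be absorbed: 2.806e-4 / 0.383 = 7.326e-4 mol.
Incident photons needed: 7.326e-4 / 0.743 = 9.860e-4 mol.
Photon energy: hc/λ = 5.269e-19 J; per mole, 3.173e5 J mol⁻¹.
Energy required: 9.860e-4 × 3.173e5 = 310 J.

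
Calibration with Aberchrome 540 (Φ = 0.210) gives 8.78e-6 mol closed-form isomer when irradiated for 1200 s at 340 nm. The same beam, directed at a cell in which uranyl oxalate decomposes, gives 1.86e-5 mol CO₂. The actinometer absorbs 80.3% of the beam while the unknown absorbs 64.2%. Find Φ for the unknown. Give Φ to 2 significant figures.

Photons absorbed by the actinometer: 8.78e-6 / 0.210 = 4.181e-5 mol.
Incident flux: 4.181e-5 / 0.803 = 5.207e-5 einstein.
Absorbed by unknown: 0.642 × 5.207e-5 = 3.343e-5 mol.
Φ(unknown) = 1.86e-5 / 3.343e-5 = 0.56.

Φ = 0.56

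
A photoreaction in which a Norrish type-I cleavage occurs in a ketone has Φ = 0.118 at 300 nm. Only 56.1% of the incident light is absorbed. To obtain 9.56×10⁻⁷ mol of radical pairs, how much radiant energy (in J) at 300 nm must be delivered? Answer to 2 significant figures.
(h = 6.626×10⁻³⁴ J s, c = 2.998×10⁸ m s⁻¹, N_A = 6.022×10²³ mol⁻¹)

5.8 J

Photons that must be absorbed: 9.56×10⁻⁷ / 0.118 = 8.102×10⁻⁶ mol.
Incident photons needed: 8.102×10⁻⁶ / 0.561 = 1.444×10⁻⁵ mol.
Photon energy: hc/λ = 6.622×10⁻¹⁹ J; per mole, 3.988×10⁵ J mol⁻¹.
Energy required: 1.444×10⁻⁵ × 3.988×10⁵ = 5.8 J.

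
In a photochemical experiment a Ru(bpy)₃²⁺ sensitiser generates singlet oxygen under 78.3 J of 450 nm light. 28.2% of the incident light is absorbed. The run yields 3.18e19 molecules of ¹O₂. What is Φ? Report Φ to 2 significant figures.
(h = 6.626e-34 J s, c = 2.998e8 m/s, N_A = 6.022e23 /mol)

Φ = 0.64

Product: 3.18e19 / 6.022e23 = 5.281e-5 mol.
Photon energy at 450 nm: hc/λ = (6.626e-34)(2.998e8)/(450e-9) = 4.414e-19 J.
Photons incident: 78.3 / 4.414e-19 = 1.774e20, i.e. 1.774e20/6.022e23 = 2.946e-4 mol.
Photons absorbed: 0.282 × 2.946e-4 = 8.308e-5 mol.
Φ = 5.281e-5 mol / 8.308e-5 mol photons = 0.64.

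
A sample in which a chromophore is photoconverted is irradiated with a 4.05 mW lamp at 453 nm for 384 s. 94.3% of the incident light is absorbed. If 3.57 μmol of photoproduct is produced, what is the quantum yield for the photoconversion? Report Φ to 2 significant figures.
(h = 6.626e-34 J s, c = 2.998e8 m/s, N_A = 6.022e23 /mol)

Φ = 0.64

Product: 3.57 μmol = 3.57e-6 mol.
Photon energy at 453 nm: hc/λ = (6.626e-34)(2.998e8)/(453e-9) = 4.385e-19 J.
Energy delivered: (4.05 mW)(384 s) = 1.555 J.
Photons incident: 1.555 / 4.385e-19 = 3.546e18, i.e. 3.546e18/6.022e23 = 5.888e-6 mol.
Photons absorbed: 0.943 × 5.888e-6 = 5.552e-6 mol.
Φ = 3.57e-6 mol / 5.552e-6 mol photons = 0.64.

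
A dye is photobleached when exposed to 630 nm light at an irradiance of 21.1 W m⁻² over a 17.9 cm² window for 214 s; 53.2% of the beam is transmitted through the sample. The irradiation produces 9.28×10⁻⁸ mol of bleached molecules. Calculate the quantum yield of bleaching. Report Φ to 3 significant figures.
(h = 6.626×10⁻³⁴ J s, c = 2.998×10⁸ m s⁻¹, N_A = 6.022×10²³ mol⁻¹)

Photon energy at 630 nm: hc/λ = (6.626×10⁻³⁴)(2.998×10⁸)/(630×10⁻⁹) = 3.153×10⁻¹⁹ J.
Energy delivered: (21.1 W m⁻²)(17.9×10⁻⁴ m²)(214 s) = 8.083 J.
Photons incident: 8.083 / 3.153×10⁻¹⁹ = 2.564×10¹⁹, i.e. 2.564×10¹⁹/6.022×10²³ = 4.258×10⁻⁵ mol.
Fraction absorbed: 1 − 53.2/100 = 0.4680.
Photons absorbed: 0.4680 × 4.258×10⁻⁵ = 1.993×10⁻⁵ mol.
Φ = 9.28×10⁻⁸ mol / 1.993×10⁻⁵ mol photons = 0.00466.

Φ = 0.00466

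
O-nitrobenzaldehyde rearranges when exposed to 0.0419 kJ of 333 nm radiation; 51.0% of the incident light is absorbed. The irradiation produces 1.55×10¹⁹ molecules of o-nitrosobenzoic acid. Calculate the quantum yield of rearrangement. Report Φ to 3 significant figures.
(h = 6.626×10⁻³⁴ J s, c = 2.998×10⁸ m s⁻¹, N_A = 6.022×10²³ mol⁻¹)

Φ = 0.433

Product: 1.55×10¹⁹ / 6.022×10²³ = 2.574×10⁻⁵ mol.
Photon energy at 333 nm: hc/λ = (6.626×10⁻³⁴)(2.998×10⁸)/(333×10⁻⁹) = 5.965×10⁻¹⁹ J.
Incident energy: 0.0419 kJ = 41.9 J.
Photons incident: 41.9 / 5.965×10⁻¹⁹ = 7.024×10¹⁹, i.e. 7.024×10¹⁹/6.022×10²³ = 1.166×10⁻⁴ mol.
Photons absorbed: 0.510 × 1.166×10⁻⁴ = 5.947×10⁻⁵ mol.
Φ = 2.574×10⁻⁵ mol / 5.947×10⁻⁵ mol photons = 0.433.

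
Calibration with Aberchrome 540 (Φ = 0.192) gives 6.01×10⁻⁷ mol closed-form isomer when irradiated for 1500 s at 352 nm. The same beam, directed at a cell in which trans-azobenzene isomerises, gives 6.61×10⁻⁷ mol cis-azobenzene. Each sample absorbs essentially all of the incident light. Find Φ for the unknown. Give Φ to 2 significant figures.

Φ = 0.21

Photons absorbed by the actinometer: 6.01×10⁻⁷ / 0.192 = 3.130×10⁻⁶ mol.
Φ(unknown) = 6.61×10⁻⁷ / 3.130×10⁻⁶ = 0.21.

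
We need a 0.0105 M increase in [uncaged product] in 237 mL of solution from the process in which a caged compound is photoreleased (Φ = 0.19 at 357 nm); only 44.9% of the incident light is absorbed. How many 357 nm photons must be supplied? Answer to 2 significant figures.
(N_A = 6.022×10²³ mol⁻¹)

1.8×10²² photons

Product: (0.0105 M)(0.237 L) = 0.002489 mol.
Photons that must be absorbed: 0.002489 / 0.19 = 0.01310 mol.
Incident photons needed: 0.01310 / 0.449 = 0.02918 mol.
Photon count: 0.02918 × 6.022×10²³ = 1.8×10²².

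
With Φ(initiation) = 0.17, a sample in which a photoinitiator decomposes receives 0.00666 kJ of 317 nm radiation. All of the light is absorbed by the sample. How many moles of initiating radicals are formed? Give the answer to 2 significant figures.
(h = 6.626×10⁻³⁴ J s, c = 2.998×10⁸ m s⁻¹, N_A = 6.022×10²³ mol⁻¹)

Photon energy at 317 nm: hc/λ = (6.626×10⁻³⁴)(2.998×10⁸)/(317×10⁻⁹) = 6.266×10⁻¹⁹ J.
Incident energy: 0.00666 kJ = 6.66 J.
Photons incident: 6.66 / 6.266×10⁻¹⁹ = 1.063×10¹⁹, i.e. 1.063×10¹⁹/6.022×10²³ = 1.765×10⁻⁵ mol.
Product: Φ × n_abs = 0.17 × 1.765×10⁻⁵ = 3.001×10⁻⁶ mol.

3.0×10⁻⁶ mol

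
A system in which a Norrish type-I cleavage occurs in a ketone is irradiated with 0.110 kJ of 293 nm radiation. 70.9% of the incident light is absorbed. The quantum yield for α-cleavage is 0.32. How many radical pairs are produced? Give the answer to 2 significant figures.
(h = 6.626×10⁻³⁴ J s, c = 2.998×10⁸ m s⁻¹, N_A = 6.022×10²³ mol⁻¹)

3.7×10¹⁹ radical pairs

Photon energy at 293 nm: hc/λ = (6.626×10⁻³⁴)(2.998×10⁸)/(293×10⁻⁹) = 6.780×10⁻¹⁹ J.
Incident energy: 0.110 kJ = 110 J.
Photons incident: 110 / 6.780×10⁻¹⁹ = 1.622×10²⁰, i.e. 1.622×10²⁰/6.022×10²³ = 2.693×10⁻⁴ mol.
Photons absorbed: 0.709 × 2.693×10⁻⁴ = 1.909×10⁻⁴ mol.
Product: Φ × n_abs = 0.32 × 1.909×10⁻⁴ = 6.109×10⁻⁵ mol.
As a count: 6.109×10⁻⁵ × 6.022×10²³ = 3.7×10¹⁹.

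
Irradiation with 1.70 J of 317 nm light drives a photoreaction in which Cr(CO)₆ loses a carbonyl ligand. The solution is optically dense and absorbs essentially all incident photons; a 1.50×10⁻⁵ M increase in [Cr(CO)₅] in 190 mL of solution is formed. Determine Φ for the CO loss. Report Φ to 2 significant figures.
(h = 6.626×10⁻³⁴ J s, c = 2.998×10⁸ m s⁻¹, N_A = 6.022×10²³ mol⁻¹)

Φ = 0.63

Product: (1.50×10⁻⁵ M)(0.19 L) = 2.850×10⁻⁶ mol.
Photon energy at 317 nm: hc/λ = (6.626×10⁻³⁴)(2.998×10⁸)/(317×10⁻⁹) = 6.266×10⁻¹⁹ J.
Photons incident: 1.70 / 6.266×10⁻¹⁹ = 2.713×10¹⁸, i.e. 2.713×10¹⁸/6.022×10²³ = 4.505×10⁻⁶ mol.
Φ = 2.850×10⁻⁶ mol / 4.505×10⁻⁶ mol photons = 0.63.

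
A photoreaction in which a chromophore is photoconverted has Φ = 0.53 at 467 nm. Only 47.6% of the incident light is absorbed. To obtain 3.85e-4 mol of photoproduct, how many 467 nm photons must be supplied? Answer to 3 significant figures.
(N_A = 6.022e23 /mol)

9.19e20 photons

Photons that must be absorbed: 3.85e-4 / 0.53 = 7.264e-4 mol.
Incident photons needed: 7.264e-4 / 0.476 = 0.001526 mol.
Photon count: 0.001526 × 6.022e23 = 9.19e20.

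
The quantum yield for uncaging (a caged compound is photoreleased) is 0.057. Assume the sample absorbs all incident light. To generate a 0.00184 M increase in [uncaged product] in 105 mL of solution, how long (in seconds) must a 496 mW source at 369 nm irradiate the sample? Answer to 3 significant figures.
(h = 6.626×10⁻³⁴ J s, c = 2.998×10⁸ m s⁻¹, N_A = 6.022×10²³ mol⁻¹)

Product: (0.00184 M)(0.105 L) = 1.932×10⁻⁴ mol.
Photons that must be absorbed: 1.932×10⁻⁴ / 0.057 = 0.003389 mol.
Photon energy: hc/λ = 5.383×10⁻¹⁹ J; per mole, 3.242×10⁵ J mol⁻¹.
Energy required: 0.003389 × 3.242×10⁵ = 1099 J.
Time: 1099 J / 0.496 W = 2220 s.

t ≈ 2220 s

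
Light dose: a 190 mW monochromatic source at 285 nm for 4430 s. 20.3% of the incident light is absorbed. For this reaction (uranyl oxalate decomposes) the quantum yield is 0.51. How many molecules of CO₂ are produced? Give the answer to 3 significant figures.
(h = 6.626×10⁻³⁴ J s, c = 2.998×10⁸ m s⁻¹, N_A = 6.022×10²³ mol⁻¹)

1.25×10²⁰ molecules

Photon energy at 285 nm: hc/λ = (6.626×10⁻³⁴)(2.998×10⁸)/(285×10⁻⁹) = 6.970×10⁻¹⁹ J.
Energy delivered: (190 mW)(4430 s) = 841.7 J.
Photons incident: 841.7 / 6.970×10⁻¹⁹ = 1.208×10²¹, i.e. 1.208×10²¹/6.022×10²³ = 0.002006 mol.
Photons absorbed: 0.203 × 0.002006 = 4.072×10⁻⁴ mol.
Product: Φ × n_abs = 0.51 × 4.072×10⁻⁴ = 2.077×10⁻⁴ mol.
As a count: 2.077×10⁻⁴ × 6.022×10²³ = 1.25×10²⁰.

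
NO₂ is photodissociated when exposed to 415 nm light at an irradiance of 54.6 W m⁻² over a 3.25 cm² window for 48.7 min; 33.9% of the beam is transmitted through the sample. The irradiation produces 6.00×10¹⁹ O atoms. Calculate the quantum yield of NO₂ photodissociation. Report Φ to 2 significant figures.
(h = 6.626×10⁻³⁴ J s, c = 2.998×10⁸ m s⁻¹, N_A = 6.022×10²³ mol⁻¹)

Product: 6.00×10¹⁹ / 6.022×10²³ = 9.963×10⁻⁵ mol.
Photon energy at 415 nm: hc/λ = (6.626×10⁻³⁴)(2.998×10⁸)/(415×10⁻⁹) = 4.787×10⁻¹⁹ J.
Energy delivered: (54.6 W m⁻²)(3.25×10⁻⁴ m²)(2922 s) = 51.85 J.
Photons incident: 51.85 / 4.787×10⁻¹⁹ = 1.083×10²⁰, i.e. 1.083×10²⁰/6.022×10²³ = 1.798×10⁻⁴ mol.
Fraction absorbed: 1 − 33.9/100 = 0.6610.
Photons absorbed: 0.6610 × 1.798×10⁻⁴ = 1.188×10⁻⁴ mol.
Φ = 9.963×10⁻⁵ mol / 1.188×10⁻⁴ mol photons = 0.84.

Φ = 0.84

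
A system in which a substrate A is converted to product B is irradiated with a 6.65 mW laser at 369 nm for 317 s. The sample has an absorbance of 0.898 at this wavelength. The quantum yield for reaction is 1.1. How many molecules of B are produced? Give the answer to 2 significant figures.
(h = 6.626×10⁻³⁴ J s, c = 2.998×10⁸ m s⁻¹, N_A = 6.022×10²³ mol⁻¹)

Photon energy at 369 nm: hc/λ = (6.626×10⁻³⁴)(2.998×10⁸)/(369×10⁻⁹) = 5.383×10⁻¹⁹ J.
Energy delivered: (6.65 mW)(317 s) = 2.108 J.
Photons incident: 2.108 / 5.383×10⁻¹⁹ = 3.916×10¹⁸, i.e. 3.916×10¹⁸/6.022×10²³ = 6.503×10⁻⁶ mol.
Fraction absorbed: 1 − 10^(−0.898) = 0.8735.
Photons absorbed: 0.8735 × 6.503×10⁻⁶ = 5.680×10⁻⁶ mol.
Product: Φ × n_abs = 1.1 × 5.680×10⁻⁶ = 6.248×10⁻⁶ mol.
As a count: 6.248×10⁻⁶ × 6.022×10²³ = 3.8×10¹⁸.

3.8×10¹⁸ molecules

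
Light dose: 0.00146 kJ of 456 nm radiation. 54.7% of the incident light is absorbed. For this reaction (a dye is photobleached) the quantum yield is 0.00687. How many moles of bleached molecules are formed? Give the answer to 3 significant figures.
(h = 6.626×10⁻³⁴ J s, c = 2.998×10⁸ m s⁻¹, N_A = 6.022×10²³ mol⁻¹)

2.09×10⁻⁸ mol

Photon energy at 456 nm: hc/λ = (6.626×10⁻³⁴)(2.998×10⁸)/(456×10⁻⁹) = 4.356×10⁻¹⁹ J.
Incident energy: 0.00146 kJ = 1.46 J.
Photons incident: 1.46 / 4.356×10⁻¹⁹ = 3.352×10¹⁸, i.e. 3.352×10¹⁸/6.022×10²³ = 5.566×10⁻⁶ mol.
Photons absorbed: 0.547 × 5.566×10⁻⁶ = 3.045×10⁻⁶ mol.
Product: Φ × n_abs = 0.00687 × 3.045×10⁻⁶ = 2.092×10⁻⁸ mol.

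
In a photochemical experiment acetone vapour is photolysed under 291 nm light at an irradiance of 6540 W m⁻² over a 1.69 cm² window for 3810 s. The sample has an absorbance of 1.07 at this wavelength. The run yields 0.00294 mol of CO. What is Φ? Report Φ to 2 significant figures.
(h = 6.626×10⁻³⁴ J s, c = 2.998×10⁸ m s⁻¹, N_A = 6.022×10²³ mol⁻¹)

Photon energy at 291 nm: hc/λ = (6.626×10⁻³⁴)(2.998×10⁸)/(291×10⁻⁹) = 6.826×10⁻¹⁹ J.
Energy delivered: (6540 W m⁻²)(1.69×10⁻⁴ m²)(3810 s) = 4211 J.
Photons incident: 4211 / 6.826×10⁻¹⁹ = 6.169×10²¹, i.e. 6.169×10²¹/6.022×10²³ = 0.01024 mol.
Fraction absorbed: 1 − 10^(−1.07) = 0.9149.
Photons absorbed: 0.9149 × 0.01024 = 0.009369 mol.
Φ = 0.00294 mol / 0.009369 mol photons = 0.31.

Φ = 0.31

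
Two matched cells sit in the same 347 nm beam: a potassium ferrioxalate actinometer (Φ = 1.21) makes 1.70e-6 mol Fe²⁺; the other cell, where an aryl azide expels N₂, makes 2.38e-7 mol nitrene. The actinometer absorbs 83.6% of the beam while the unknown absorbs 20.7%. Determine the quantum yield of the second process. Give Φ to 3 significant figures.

Photons absorbed by the actinometer: 1.70e-6 / 1.21 = 1.405e-6 mol.
Incident flux: 1.405e-6 / 0.836 = 1.681e-6 einstein.
Absorbed by unknown: 0.207 × 1.681e-6 = 3.480e-7 mol.
Φ(unknown) = 2.38e-7 / 3.480e-7 = 0.684.

Φ = 0.684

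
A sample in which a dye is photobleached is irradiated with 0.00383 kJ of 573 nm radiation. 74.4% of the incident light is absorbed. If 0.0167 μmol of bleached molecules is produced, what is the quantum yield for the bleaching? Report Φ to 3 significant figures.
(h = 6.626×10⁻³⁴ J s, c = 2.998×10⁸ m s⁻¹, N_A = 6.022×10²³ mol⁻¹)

Product: 0.0167 μmol = 1.67×10⁻⁸ mol.
Photon energy at 573 nm: hc/λ = (6.626×10⁻³⁴)(2.998×10⁸)/(573×10⁻⁹) = 3.467×10⁻¹⁹ J.
Incident energy: 0.00383 kJ = 3.83 J.
Photons incident: 3.83 / 3.467×10⁻¹⁹ = 1.105×10¹⁹, i.e. 1.105×10¹⁹/6.022×10²³ = 1.835×10⁻⁵ mol.
Photons absorbed: 0.744 × 1.835×10⁻⁵ = 1.365×10⁻⁵ mol.
Φ = 1.67×10⁻⁸ mol / 1.365×10⁻⁵ mol photons = 0.00122.

Φ = 0.00122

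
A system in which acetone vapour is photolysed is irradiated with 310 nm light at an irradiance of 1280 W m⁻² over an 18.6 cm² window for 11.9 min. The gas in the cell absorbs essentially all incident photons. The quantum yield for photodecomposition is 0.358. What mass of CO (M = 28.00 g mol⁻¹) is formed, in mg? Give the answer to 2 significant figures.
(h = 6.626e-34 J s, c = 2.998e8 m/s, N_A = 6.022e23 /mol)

44 mg

Photon energy at 310 nm: hc/λ = (6.626e-34)(2.998e8)/(310e-9) = 6.408e-19 J.
Energy delivered: (1280 W m⁻²)(18.6e-4 m²)(714 s) = 1700 J.
Photons incident: 1700 / 6.408e-19 = 2.653e21, i.e. 2.653e21/6.022e23 = 0.004406 mol.
Product: Φ × n_abs = 0.358 × 0.004406 = 0.001577 mol.
Mass: 0.001577 × 28.00 = 0.04416 g = 44 mg.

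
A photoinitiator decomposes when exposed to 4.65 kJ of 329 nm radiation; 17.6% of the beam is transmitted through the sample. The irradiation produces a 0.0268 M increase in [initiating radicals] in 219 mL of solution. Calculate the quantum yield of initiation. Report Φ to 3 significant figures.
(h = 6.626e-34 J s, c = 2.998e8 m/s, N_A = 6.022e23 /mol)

Product: (0.0268 M)(0.219 L) = 0.005869 mol.
Photon energy at 329 nm: hc/λ = (6.626e-34)(2.998e8)/(329e-9) = 6.038e-19 J.
Incident energy: 4.65 kJ = 4650 J.
Photons incident: 4650 / 6.038e-19 = 7.701e21, i.e. 7.701e21/6.022e23 = 0.01279 mol.
Fraction absorbed: 1 − 17.6/100 = 0.8240.
Photons absorbed: 0.8240 × 0.01279 = 0.01054 mol.
Φ = 0.005869 mol / 0.01054 mol photons = 0.557.

Φ = 0.557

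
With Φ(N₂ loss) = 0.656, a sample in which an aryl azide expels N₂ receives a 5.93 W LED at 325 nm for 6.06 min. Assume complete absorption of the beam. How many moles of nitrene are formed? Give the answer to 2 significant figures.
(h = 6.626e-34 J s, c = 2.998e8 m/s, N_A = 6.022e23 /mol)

Photon energy at 325 nm: hc/λ = (6.626e-34)(2.998e8)/(325e-9) = 6.112e-19 J.
Energy delivered: (5.93 W)(363.6 s) = 2156 J.
Photons incident: 2156 / 6.112e-19 = 3.527e21, i.e. 3.527e21/6.022e23 = 0.005857 mol.
Product: Φ × n_abs = 0.656 × 0.005857 = 0.003842 mol.

0.0038 mol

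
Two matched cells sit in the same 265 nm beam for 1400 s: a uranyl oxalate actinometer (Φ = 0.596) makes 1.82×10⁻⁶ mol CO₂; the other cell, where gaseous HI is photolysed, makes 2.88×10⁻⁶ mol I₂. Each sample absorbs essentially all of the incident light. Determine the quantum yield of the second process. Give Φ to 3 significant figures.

Photons absorbed by the actinometer: 1.82×10⁻⁶ / 0.596 = 3.054×10⁻⁶ mol.
Φ(unknown) = 2.88×10⁻⁶ / 3.054×10⁻⁶ = 0.943.

Φ = 0.943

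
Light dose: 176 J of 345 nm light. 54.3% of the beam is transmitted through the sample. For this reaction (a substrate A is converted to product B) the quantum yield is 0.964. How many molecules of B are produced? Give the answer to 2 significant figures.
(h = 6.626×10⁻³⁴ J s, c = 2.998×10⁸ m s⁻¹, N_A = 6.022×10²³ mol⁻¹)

1.3×10²⁰ molecules

Photon energy at 345 nm: hc/λ = (6.626×10⁻³⁴)(2.998×10⁸)/(345×10⁻⁹) = 5.758×10⁻¹⁹ J.
Photons incident: 176 / 5.758×10⁻¹⁹ = 3.057×10²⁰, i.e. 3.057×10²⁰/6.022×10²³ = 5.076×10⁻⁴ mol.
Fraction absorbed: 1 − 54.3/100 = 0.4570.
Photons absorbed: 0.4570 × 5.076×10⁻⁴ = 2.320×10⁻⁴ mol.
Product: Φ × n_abs = 0.964 × 2.320×10⁻⁴ = 2.236×10⁻⁴ mol.
As a count: 2.236×10⁻⁴ × 6.022×10²³ = 1.3×10²⁰.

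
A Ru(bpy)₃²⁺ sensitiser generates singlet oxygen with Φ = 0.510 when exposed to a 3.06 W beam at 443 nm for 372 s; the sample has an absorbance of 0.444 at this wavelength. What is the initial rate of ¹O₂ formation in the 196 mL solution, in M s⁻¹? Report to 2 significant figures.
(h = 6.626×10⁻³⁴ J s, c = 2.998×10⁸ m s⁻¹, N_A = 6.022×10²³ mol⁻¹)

Photon energy at 443 nm: hc/λ = (6.626×10⁻³⁴)(2.998×10⁸)/(443×10⁻⁹) = 4.484×10⁻¹⁹ J.
Energy delivered: (3.06 W)(372 s) = 1138 J.
Photons incident: 1138 / 4.484×10⁻¹⁹ = 2.538×10²¹, i.e. 2.538×10²¹/6.022×10²³ = 0.004215 mol.
Fraction absorbed: 1 − 10^(−0.444) = 0.6403.
Photons absorbed: 0.6403 × 0.004215 = 0.002699 mol.
Product formed: 0.510 × 0.002699 = 0.001376 mol.
Rate: 0.001376 mol / (372 s × 0.196 L) = 1.9×10⁻⁵ M s⁻¹.

1.9×10⁻⁵ M s⁻¹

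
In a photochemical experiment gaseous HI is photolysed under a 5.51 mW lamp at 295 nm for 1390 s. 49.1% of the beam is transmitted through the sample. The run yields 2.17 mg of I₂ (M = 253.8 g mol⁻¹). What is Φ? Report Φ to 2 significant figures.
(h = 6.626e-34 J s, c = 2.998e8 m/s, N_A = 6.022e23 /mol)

Product: 2.17 mg / 253.8 g mol⁻¹ = 8.550e-6 mol.
Photon energy at 295 nm: hc/λ = (6.626e-34)(2.998e8)/(295e-9) = 6.734e-19 J.
Energy delivered: (5.51 mW)(1390 s) = 7.659 J.
Photons incident: 7.659 / 6.734e-19 = 1.137e19, i.e. 1.137e19/6.022e23 = 1.888e-5 mol.
Fraction absorbed: 1 − 49.1/100 = 0.5090.
Photons absorbed: 0.5090 × 1.888e-5 = 9.610e-6 mol.
Φ = 8.550e-6 mol / 9.610e-6 mol photons = 0.89.

Φ = 0.89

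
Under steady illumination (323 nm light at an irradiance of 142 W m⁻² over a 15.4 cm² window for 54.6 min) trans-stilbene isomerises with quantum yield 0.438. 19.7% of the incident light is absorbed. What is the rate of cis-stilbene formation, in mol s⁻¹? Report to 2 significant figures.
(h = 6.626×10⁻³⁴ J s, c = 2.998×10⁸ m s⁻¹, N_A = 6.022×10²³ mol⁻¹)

Photon energy at 323 nm: hc/λ = (6.626×10⁻³⁴)(2.998×10⁸)/(323×10⁻⁹) = 6.150×10⁻¹⁹ J.
Energy delivered: (142 W m⁻²)(15.4×10⁻⁴ m²)(3276 s) = 716.4 J.
Photons incident: 716.4 / 6.150×10⁻¹⁹ = 1.165×10²¹, i.e. 1.165×10²¹/6.022×10²³ = 0.001935 mol.
Photons absorbed: 0.197 × 0.001935 = 3.812×10⁻⁴ mol.
Product formed: 0.438 × 3.812×10⁻⁴ = 1.670×10⁻⁴ mol.
Rate: 1.670×10⁻⁴ / 3276 s = 5.1×10⁻⁸ mol s⁻¹.

5.1×10⁻⁸ mol s⁻¹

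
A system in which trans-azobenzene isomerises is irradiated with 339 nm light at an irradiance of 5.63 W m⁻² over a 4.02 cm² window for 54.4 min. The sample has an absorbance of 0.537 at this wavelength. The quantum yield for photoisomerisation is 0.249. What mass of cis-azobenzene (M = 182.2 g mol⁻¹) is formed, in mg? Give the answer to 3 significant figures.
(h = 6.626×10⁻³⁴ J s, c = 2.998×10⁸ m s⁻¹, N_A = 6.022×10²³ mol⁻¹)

Photon energy at 339 nm: hc/λ = (6.626×10⁻³⁴)(2.998×10⁸)/(339×10⁻⁹) = 5.860×10⁻¹⁹ J.
Energy delivered: (5.63 W m⁻²)(4.02×10⁻⁴ m²)(3264 s) = 7.387 J.
Photons incident: 7.387 / 5.860×10⁻¹⁹ = 1.261×10¹⁹, i.e. 1.261×10¹⁹/6.022×10²³ = 2.094×10⁻⁵ mol.
Fraction absorbed: 1 − 10^(−0.537) = 0.7096.
Photons absorbed: 0.7096 × 2.094×10⁻⁵ = 1.486×10⁻⁵ mol.
Product: Φ × n_abs = 0.249 × 1.486×10⁻⁵ = 3.700×10⁻⁶ mol.
Mass: 3.700×10⁻⁶ × 182.2 = 6.741×10⁻⁴ g = 0.674 mg.

0.674 mg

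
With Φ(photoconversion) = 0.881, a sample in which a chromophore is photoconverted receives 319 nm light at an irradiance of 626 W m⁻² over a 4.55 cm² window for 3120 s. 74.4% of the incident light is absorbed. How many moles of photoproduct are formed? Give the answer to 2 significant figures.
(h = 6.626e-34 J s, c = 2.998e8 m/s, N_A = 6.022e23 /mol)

0.0016 mol

Photon energy at 319 nm: hc/λ = (6.626e-34)(2.998e8)/(319e-9) = 6.227e-19 J.
Energy delivered: (626 W m⁻²)(4.55e-4 m²)(3120 s) = 888.7 J.
Photons incident: 888.7 / 6.227e-19 = 1.427e21, i.e. 1.427e21/6.022e23 = 0.002370 mol.
Photons absorbed: 0.744 × 0.002370 = 0.001763 mol.
Product: Φ × n_abs = 0.881 × 0.001763 = 0.001553 mol.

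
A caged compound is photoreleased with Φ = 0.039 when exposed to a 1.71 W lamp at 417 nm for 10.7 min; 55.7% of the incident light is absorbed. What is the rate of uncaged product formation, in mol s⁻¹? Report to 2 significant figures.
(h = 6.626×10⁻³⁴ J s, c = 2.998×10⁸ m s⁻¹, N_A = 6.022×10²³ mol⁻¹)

1.3×10⁻⁷ mol s⁻¹

Photon energy at 417 nm: hc/λ = (6.626×10⁻³⁴)(2.998×10⁸)/(417×10⁻⁹) = 4.764×10⁻¹⁹ J.
Energy delivered: (1.71 W)(642 s) = 1098 J.
Photons incident: 1098 / 4.764×10⁻¹⁹ = 2.305×10²¹, i.e. 2.305×10²¹/6.022×10²³ = 0.003828 mol.
Photons absorbed: 0.557 × 0.003828 = 0.002132 mol.
Product formed: 0.039 × 0.002132 = 8.315×10⁻⁵ mol.
Rate: 8.315×10⁻⁵ / 642 s = 1.3×10⁻⁷ mol s⁻¹.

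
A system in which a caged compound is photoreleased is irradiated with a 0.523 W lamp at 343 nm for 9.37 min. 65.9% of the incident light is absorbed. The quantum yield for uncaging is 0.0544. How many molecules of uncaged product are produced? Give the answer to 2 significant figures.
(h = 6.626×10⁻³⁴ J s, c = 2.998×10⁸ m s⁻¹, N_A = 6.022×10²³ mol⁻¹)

Photon energy at 343 nm: hc/λ = (6.626×10⁻³⁴)(2.998×10⁸)/(343×10⁻⁹) = 5.791×10⁻¹⁹ J.
Energy delivered: (0.523 W)(562.2 s) = 294.0 J.
Photons incident: 294.0 / 5.791×10⁻¹⁹ = 5.077×10²⁰, i.e. 5.077×10²⁰/6.022×10²³ = 8.431×10⁻⁴ mol.
Photons absorbed: 0.659 × 8.431×10⁻⁴ = 5.556×10⁻⁴ mol.
Product: Φ × n_abs = 0.0544 × 5.556×10⁻⁴ = 3.022×10⁻⁵ mol.
As a count: 3.022×10⁻⁵ × 6.022×10²³ = 1.8×10¹⁹.

1.8×10¹⁹ molecules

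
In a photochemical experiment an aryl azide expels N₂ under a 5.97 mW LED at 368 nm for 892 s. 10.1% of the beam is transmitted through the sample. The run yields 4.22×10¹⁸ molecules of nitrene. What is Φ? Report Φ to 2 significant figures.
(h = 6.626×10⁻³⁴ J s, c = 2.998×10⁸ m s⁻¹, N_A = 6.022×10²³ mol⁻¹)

Φ = 0.48

Product: 4.22×10¹⁸ / 6.022×10²³ = 7.008×10⁻⁶ mol.
Photon energy at 368 nm: hc/λ = (6.626×10⁻³⁴)(2.998×10⁸)/(368×10⁻⁹) = 5.398×10⁻¹⁹ J.
Energy delivered: (5.97 mW)(892 s) = 5.325 J.
Photons incident: 5.325 / 5.398×10⁻¹⁹ = 9.865×10¹⁸, i.e. 9.865×10¹⁸/6.022×10²³ = 1.638×10⁻⁵ mol.
Fraction absorbed: 1 − 10.1/100 = 0.8990.
Photons absorbed: 0.8990 × 1.638×10⁻⁵ = 1.473×10⁻⁵ mol.
Φ = 7.008×10⁻⁶ mol / 1.473×10⁻⁵ mol photons = 0.48.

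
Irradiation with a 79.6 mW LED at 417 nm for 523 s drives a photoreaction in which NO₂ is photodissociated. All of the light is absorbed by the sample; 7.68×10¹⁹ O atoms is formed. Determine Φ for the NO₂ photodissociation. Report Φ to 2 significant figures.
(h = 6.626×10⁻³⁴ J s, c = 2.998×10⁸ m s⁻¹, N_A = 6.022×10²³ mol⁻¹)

Product: 7.68×10¹⁹ / 6.022×10²³ = 1.275×10⁻⁴ mol.
Photon energy at 417 nm: hc/λ = (6.626×10⁻³⁴)(2.998×10⁸)/(417×10⁻⁹) = 4.764×10⁻¹⁹ J.
Energy delivered: (79.6 mW)(523 s) = 41.63 J.
Photons incident: 41.63 / 4.764×10⁻¹⁹ = 8.738×10¹⁹, i.e. 8.738×10¹⁹/6.022×10²³ = 1.451×10⁻⁴ mol.
Φ = 1.275×10⁻⁴ mol / 1.451×10⁻⁴ mol photons = 0.88.

Φ = 0.88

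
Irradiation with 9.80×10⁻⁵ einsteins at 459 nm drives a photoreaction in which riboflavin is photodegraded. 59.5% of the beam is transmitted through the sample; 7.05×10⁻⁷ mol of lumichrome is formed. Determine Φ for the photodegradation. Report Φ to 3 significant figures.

Φ = 0.0178

Fraction absorbed: 1 − 59.5/100 = 0.4050.
Photons absorbed: 0.4050 × 9.80×10⁻⁵ = 3.969×10⁻⁵ mol.
Φ = 7.05×10⁻⁷ mol / 3.969×10⁻⁵ mol photons = 0.0178.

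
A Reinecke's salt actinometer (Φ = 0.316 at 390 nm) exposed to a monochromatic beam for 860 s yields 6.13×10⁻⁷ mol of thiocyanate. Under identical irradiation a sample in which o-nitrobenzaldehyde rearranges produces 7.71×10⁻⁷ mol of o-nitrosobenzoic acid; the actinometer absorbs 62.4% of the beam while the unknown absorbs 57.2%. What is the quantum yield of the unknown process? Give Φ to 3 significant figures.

Photons absorbed by the actinometer: 6.13×10⁻⁷ / 0.316 = 1.940×10⁻⁶ mol.
Incident flux: 1.940×10⁻⁶ / 0.624 = 3.109×10⁻⁶ einstein.
Absorbed by unknown: 0.572 × 3.109×10⁻⁶ = 1.778×10⁻⁶ mol.
Φ(unknown) = 7.71×10⁻⁷ / 1.778×10⁻⁶ = 0.434.

Φ = 0.434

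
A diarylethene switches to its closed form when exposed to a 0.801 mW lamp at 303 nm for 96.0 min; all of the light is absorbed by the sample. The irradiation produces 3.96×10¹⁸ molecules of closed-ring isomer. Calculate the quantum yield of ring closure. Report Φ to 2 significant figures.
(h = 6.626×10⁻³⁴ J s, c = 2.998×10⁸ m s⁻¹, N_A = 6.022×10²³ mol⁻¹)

Product: 3.96×10¹⁸ / 6.022×10²³ = 6.576×10⁻⁶ mol.
Photon energy at 303 nm: hc/λ = (6.626×10⁻³⁴)(2.998×10⁸)/(303×10⁻⁹) = 6.556×10⁻¹⁹ J.
Energy delivered: (0.801 mW)(5760 s) = 4.614 J.
Photons incident: 4.614 / 6.556×10⁻¹⁹ = 7.038×10¹⁸, i.e. 7.038×10¹⁸/6.022×10²³ = 1.169×10⁻⁵ mol.
Φ = 6.576×10⁻⁶ mol / 1.169×10⁻⁵ mol photons = 0.56.

Φ = 0.56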